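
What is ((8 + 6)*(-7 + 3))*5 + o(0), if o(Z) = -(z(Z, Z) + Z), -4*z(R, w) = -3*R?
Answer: -280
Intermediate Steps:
z(R, w) = 3*R/4 (z(R, w) = -(-3)*R/4 = 3*R/4)
o(Z) = -7*Z/4 (o(Z) = -(3*Z/4 + Z) = -7*Z/4)
((8 + 6)*(-7 + 3))*5 + o(0) = ((8 + 6)*(-7 + 3))*5 - 7/4*0 = (14*(-4))*5 + 0 = -56*5 + 0 = -280 + 0 = -280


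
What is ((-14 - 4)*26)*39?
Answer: -18252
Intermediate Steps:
((-14 - 4)*26)*39 = -18*26*39 = -468*39 = -18252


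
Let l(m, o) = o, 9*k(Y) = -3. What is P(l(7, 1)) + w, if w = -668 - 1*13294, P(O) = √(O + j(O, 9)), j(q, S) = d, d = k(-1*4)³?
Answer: -13962 + √78/9 ≈ -13961.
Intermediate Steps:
k(Y) = -⅓ (k(Y) = (⅑)*(-3) = -⅓)
d = -1/27 (d = (-⅓)³ = -1/27 ≈ -0.037037)
j(q, S) = -1/27
P(O) = √(-1/27 + O) (P(O) = √(O - 1/27) = √(-1/27 + O))
w = -13962 (w = -668 - 13294 = -13962)
P(l(7, 1)) + w = √(-3 + 81*1)/9 - 13962 = √(-3 + 81)/9 - 13962 = √78/9 - 13962 = -13962 + √78/9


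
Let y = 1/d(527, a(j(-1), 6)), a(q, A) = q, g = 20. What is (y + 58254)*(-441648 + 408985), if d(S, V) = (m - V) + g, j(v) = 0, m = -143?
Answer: -234038266783/123 ≈ -1.9027e+9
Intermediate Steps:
d(S, V) = -123 - V (d(S, V) = (-143 - V) + 20 = -123 - V)
y = -1/123 (y = 1/(-123 - 1*0) = 1/(-123 + 0) = 1/(-123) = -1/123 ≈ -0.0081301)
(y + 58254)*(-441648 + 408985) = (-1/123 + 58254)*(-441648 + 408985) = (7165241/123)*(-32663) = -234038266783/123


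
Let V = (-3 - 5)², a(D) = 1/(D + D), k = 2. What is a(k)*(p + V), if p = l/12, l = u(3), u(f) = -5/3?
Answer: 2299/144 ≈ 15.965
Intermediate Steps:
u(f) = -5/3 (u(f) = -5*⅓ = -5/3)
a(D) = 1/(2*D)
l = -5/3 ≈ -1.6667
V = 64 (V = (-8)² = 64)
p = -5/36 (p = -5/3/12 = -5/3*1/12 = -5/36 ≈ -0.13889)
a(k)*(p + V) = ((½)/2)*(-5/36 + 64) = ((½)*(½))*(2299/36) = (¼)*(2299/36) = 2299/144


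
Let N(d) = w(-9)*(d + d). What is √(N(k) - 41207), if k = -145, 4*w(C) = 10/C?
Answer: I*√370138/3 ≈ 202.8*I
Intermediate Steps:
w(C) = 5/(2*C) (w(C) = (10/C)/4 = 5/(2*C))
N(d) = -5*d/9 (N(d) = ((5/2)/(-9))*(d + d) = ((5/2)*(-⅑))*(2*d) = -5*d/9)
√(N(k) - 41207) = √(-5/9*(-145) - 41207) = √(725/9 - 41207) = √(-370138/9) = I*√370138/3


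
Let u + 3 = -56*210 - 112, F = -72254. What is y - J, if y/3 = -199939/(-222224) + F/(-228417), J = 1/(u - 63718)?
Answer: 666581917248189/182718141955664 ≈ 3.6481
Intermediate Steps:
u = -11875 (u = -3 + (-56*210 - 112) = -3 + (-11760 - 112) = -3 - 11872 = -11875)
J = -1/75593 (J = 1/(-11875 - 63718) = 1/(-75593) = -1/75593 ≈ -1.3229e-5)
y = 8818005637/2417130448 (y = 3*(-199939/(-222224) - 72254/(-228417)) = 3*(-199939*(-1/222224) - 72254*(-1/228417)) = 3*(199939/222224 + 10322/32631) = 3*(8818005637/7251391344) = 8818005637/2417130448 ≈ 3.6481)
y - J = 8818005637/2417130448 - 1*(-1/75593) = 8818005637/2417130448 + 1/75593 = 666581917248189/182718141955664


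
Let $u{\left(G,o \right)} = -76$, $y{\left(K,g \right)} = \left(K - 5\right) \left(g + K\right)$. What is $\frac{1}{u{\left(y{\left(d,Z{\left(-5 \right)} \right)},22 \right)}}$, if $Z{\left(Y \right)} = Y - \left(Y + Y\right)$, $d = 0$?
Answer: $- \frac{1}{76} \approx -0.013158$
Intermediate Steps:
$Z{\left(Y \right)} = - Y$ ($Z{\left(Y \right)} = Y - 2 Y = - Y$)
$y{\left(K,g \right)} = \left(-5 + K\right) \left(K + g\right)$ ($y{\left(K,g \right)} = \left(K - 5\right) \left(K + g\right) = \left(-5 + K\right) \left(K + g\right)$)
$\frac{1}{u{\left(y{\left(d,Z{\left(-5 \right)} \right)},22 \right)}} = \frac{1}{-76} = - \frac{1}{76}$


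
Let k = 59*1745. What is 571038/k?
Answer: 571038/102955 ≈ 5.5465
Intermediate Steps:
k = 102955
571038/k = 571038/102955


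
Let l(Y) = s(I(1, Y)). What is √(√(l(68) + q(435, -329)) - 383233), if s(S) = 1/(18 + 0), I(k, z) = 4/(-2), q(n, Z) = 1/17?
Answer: √(-3987156132 + 102*√1190)/102 ≈ 619.06*I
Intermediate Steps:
q(n, Z) = 1/17
I(k, z) = -2 (I(k, z) = 4*(-½) = -2)
s(S) = 1/18
l(Y) = 1/18
√(√(l(68) + q(435, -329)) - 383233) = √(√(1/18 + 1/17) - 383233) = √(√(35/306) - 383233) = √(√1190/102 - 383233) = √(-383233 + √1190/102)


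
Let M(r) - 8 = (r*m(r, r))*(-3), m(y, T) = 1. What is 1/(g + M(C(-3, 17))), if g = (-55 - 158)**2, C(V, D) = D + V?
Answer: 1/45335 ≈ 2.2058e-5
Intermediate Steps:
M(r) = 8 - 3*r (M(r) = 8 + (r*1)*(-3) = 8 + r*(-3) = 8 - 3*r)
g = 45369 (g = (-213)**2 = 45369)
1/(g + M(C(-3, 17))) = 1/(45369 + (8 - 3*(17 - 3))) = 1/(45369 + (8 - 3*14)) = 1/(45369 + (8 - 42)) = 1/(45369 - 34) = 1/45335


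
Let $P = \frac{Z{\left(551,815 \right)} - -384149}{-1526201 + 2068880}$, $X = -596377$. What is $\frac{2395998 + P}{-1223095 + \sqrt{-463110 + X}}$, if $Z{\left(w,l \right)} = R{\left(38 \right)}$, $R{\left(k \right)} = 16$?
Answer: $- \frac{530113094033442555}{270609133389751216} - \frac{433419394269 i \sqrt{1059487}}{270609133389751216} \approx -1.959 - 0.0016486 i$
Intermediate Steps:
$Z{\left(w,l \right)} = 16$
$P = \frac{128055}{180893}$ ($P = \frac{16 - -384149}{-1526201 + 2068880} = \frac{16 + \left(-825453 + 1209602\right)}{542679} = \left(16 + 384149\right) \frac{1}{542679} = 384165 \cdot \frac{1}{542679} = \frac{128055}{180893} \approx 0.7079$)
$\frac{2395998 + P}{-1223095 + \sqrt{-463110 + X}} = \frac{2395998 + \frac{128055}{180893}}{-1223095 + \sqrt{-463110 - 596377}} = \frac{433419394269}{180893 \left(-1223095 + \sqrt{-1059487}\right)} = \frac{433419394269}{180893 \left(-1223095 + i \sqrt{1059487}\right)}$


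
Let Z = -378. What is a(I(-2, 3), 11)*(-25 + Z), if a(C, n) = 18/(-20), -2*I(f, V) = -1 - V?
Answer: 3627/10 ≈ 362.70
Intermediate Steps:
I(f, V) = 1/2 + V/2 (I(f, V) = -(-1 - V)/2 = 1/2 + V/2)
a(C, n) = -9/10 (a(C, n) = 18*(-1/20) = -9/10)
a(I(-2, 3), 11)*(-25 + Z) = -9*(-25 - 378)/10 = -9/10*(-403) = 3627/10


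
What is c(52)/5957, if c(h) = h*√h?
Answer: 104*√13/5957 ≈ 0.062947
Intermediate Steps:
c(h) = h^(3/2)
c(52)/5957 = 52^(3/2)/5957 = (104*√13)*(1/5957) = 104*√13/5957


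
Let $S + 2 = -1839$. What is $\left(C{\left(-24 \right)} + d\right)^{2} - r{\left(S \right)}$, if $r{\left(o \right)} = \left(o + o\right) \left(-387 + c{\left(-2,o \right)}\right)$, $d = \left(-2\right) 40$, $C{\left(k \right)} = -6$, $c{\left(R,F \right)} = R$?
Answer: $-1424902$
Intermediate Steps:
$S = -1841$ ($S = -2 - 1839 = -1841$)
$d = -80$
$r{\left(o \right)} = - 778 o$ ($r{\left(o \right)} = \left(o + o\right) \left(-387 - 2\right) = 2 o \left(-389\right) = - 778 o$)
$\left(C{\left(-24 \right)} + d\right)^{2} - r{\left(S \right)} = \left(-6 - 80\right)^{2} - \left(-778\right) \left(-1841\right) = \left(-86\right)^{2} - 1432298 = 7396 - 1432298 = -1424902$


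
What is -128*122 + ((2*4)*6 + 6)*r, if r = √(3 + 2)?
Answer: -15616 + 54*√5 ≈ -15495.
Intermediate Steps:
r = √5 ≈ 2.2361
-128*122 + ((2*4)*6 + 6)*r = -128*122 + ((2*4)*6 + 6)*√5 = -15616 + (8*6 + 6)*√5 = -15616 + (48 + 6)*√5 = -15616 + 54*√5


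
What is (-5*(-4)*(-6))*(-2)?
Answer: 240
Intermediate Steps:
(-5*(-4)*(-6))*(-2) = (20*(-6))*(-2) = -120*(-2) = 240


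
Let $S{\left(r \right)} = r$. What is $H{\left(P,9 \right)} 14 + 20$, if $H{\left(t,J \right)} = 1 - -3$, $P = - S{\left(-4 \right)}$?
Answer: $76$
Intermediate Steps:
$P = 4$ ($P = \left(-1\right) \left(-4\right) = 4$)
$H{\left(t,J \right)} = 4$ ($H{\left(t,J \right)} = 1 + 3 = 4$)
$H{\left(P,9 \right)} 14 + 20 = 4 \cdot 14 + 20 = 56 + 20 = 76$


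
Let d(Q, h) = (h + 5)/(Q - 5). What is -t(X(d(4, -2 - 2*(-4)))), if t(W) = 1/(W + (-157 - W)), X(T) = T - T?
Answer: 1/157 ≈ 0.0063694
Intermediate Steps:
d(Q, h) = (5 + h)/(-5 + Q)
X(T) = 0
t(W) = -1/157 (t(W) = 1/(-157) = -1/157)
-t(X(d(4, -2 - 2*(-4)))) = -1*(-1/157) = 1/157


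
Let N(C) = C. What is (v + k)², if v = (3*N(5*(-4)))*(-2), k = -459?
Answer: 114921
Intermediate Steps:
v = 120 (v = (3*(5*(-4)))*(-2) = (3*(-20))*(-2) = -60*(-2) = 120)
(v + k)² = (120 - 459)² = (-339)² = 114921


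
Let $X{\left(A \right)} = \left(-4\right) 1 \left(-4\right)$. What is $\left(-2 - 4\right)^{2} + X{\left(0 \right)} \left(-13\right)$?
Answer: $-172$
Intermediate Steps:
$X{\left(A \right)} = 16$ ($X{\left(A \right)} = \left(-4\right) \left(-4\right) = 16$)
$\left(-2 - 4\right)^{2} + X{\left(0 \right)} \left(-13\right) = \left(-2 - 4\right)^{2} + 16 \left(-13\right) = \left(-6\right)^{2} - 208 = 36 - 208 = -172$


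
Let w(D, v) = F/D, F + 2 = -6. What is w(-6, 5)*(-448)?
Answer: -1792/3 ≈ -597.33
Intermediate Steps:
F = -8 (F = -2 - 6 = -8)
w(D, v) = -8/D
w(-6, 5)*(-448) = -8/(-6)*(-448) = -8*(-⅙)*(-448) = (4/3)*(-448) = -1792/3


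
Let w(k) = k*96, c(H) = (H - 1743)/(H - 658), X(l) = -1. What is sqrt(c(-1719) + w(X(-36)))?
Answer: 3*I*sqrt(59353690)/2377 ≈ 9.7234*I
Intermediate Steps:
c(H) = (-1743 + H)/(-658 + H)
w(k) = 96*k
sqrt(c(-1719) + w(X(-36))) = sqrt((-1743 - 1719)/(-658 - 1719) + 96*(-1)) = sqrt(-3462/(-2377) - 96) = sqrt(-1/2377*(-3462) - 96) = sqrt(3462/2377 - 96) = sqrt(-224730/2377) = 3*I*sqrt(59353690)/2377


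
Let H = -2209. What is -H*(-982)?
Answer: -2169238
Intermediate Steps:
-H*(-982) = -(-2209)*(-982) = -1*2169238 = -2169238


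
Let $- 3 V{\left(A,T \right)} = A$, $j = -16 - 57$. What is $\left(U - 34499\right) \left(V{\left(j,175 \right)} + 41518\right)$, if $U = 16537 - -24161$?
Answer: $\frac{772562773}{3} \approx 2.5752 \cdot 10^{8}$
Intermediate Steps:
$j = -73$ ($j = -16 - 57 = -73$)
$U = 40698$ ($U = 16537 + 24161 = 40698$)
$V{\left(A,T \right)} = - \frac{A}{3}$
$\left(U - 34499\right) \left(V{\left(j,175 \right)} + 41518\right) = \left(40698 - 34499\right) \left(\left(- \frac{1}{3}\right) \left(-73\right) + 41518\right) = 6199 \left(\frac{73}{3} + 41518\right) = 6199 \cdot \frac{124627}{3} = \frac{772562773}{3}$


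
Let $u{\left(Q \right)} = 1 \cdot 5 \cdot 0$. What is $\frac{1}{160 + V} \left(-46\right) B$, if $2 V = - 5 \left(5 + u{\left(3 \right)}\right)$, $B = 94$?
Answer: $- \frac{8648}{295} \approx -29.315$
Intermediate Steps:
$u{\left(Q \right)} = 0$ ($u{\left(Q \right)} = 5 \cdot 0 = 0$)
$V = - \frac{25}{2}$ ($V = \frac{\left(-5\right) \left(5 + 0\right)}{2} = \frac{\left(-5\right) 5}{2} = \frac{1}{2} \left(-25\right) = - \frac{25}{2} \approx -12.5$)
$\frac{1}{160 + V} \left(-46\right) B = \frac{1}{160 - \frac{25}{2}} \left(-46\right) 94 = \frac{1}{\frac{295}{2}} \left(-46\right) 94 = \frac{2}{295} \left(-46\right) 94 = \left(- \frac{92}{295}\right) 94 = - \frac{8648}{295}$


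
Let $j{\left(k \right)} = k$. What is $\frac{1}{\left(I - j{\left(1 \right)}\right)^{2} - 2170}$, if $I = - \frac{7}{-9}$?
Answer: $- \frac{81}{175766} \approx -0.00046084$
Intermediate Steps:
$I = \frac{7}{9}$ ($I = \left(-7\right) \left(- \frac{1}{9}\right) = \frac{7}{9} \approx 0.77778$)
$\frac{1}{\left(I - j{\left(1 \right)}\right)^{2} - 2170} = \frac{1}{\left(\frac{7}{9} - 1\right)^{2} - 2170} = \frac{1}{\left(- \frac{2}{9}\right)^{2} - 2170} = \frac{1}{\frac{4}{81} - 2170} = \frac{1}{- \frac{175766}{81}} = - \frac{81}{175766}$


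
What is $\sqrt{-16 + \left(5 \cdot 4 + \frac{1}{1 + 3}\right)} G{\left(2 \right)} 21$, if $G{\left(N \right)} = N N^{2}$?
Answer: $84 \sqrt{17} \approx 346.34$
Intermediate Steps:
$G{\left(N \right)} = N^{3}$
$\sqrt{-16 + \left(5 \cdot 4 + \frac{1}{1 + 3}\right)} G{\left(2 \right)} 21 = \sqrt{-16 + \left(5 \cdot 4 + \frac{1}{1 + 3}\right)} 2^{3} \cdot 21 = \sqrt{-16 + \left(20 + \frac{1}{4}\right)} 8 \cdot 21 = \sqrt{-16 + \frac{81}{4}} \cdot 8 \cdot 21 = \sqrt{\frac{17}{4}} \cdot 8 \cdot 21 = \frac{\sqrt{17}}{2} \cdot 8 \cdot 21 = 4 \sqrt{17} \cdot 21 = 84 \sqrt{17}$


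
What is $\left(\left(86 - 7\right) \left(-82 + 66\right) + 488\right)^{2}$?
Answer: $602176$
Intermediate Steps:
$\left(\left(86 - 7\right) \left(-82 + 66\right) + 488\right)^{2} = \left(\left(86 + \left(-44 + 37\right)\right) \left(-16\right) + 488\right)^{2} = \left(\left(86 - 7\right) \left(-16\right) + 488\right)^{2} = \left(79 \left(-16\right) + 488\right)^{2} = \left(-1264 + 488\right)^{2} = \left(-776\right)^{2} = 602176$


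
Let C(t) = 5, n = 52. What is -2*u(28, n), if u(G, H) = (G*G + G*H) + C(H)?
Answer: -4490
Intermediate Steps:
u(G, H) = 5 + G**2 + G*H (u(G, H) = (G*G + G*H) + 5 = (G**2 + G*H) + 5 = 5 + G**2 + G*H)
-2*u(28, n) = -2*(5 + 28**2 + 28*52) = -2*(5 + 784 + 1456) = -2*2245 = -4490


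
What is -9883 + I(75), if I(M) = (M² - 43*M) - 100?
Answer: -7583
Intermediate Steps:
I(M) = -100 + M² - 43*M
-9883 + I(75) = -9883 + (-100 + 75² - 43*75) = -9883 + (-100 + 5625 - 3225) = -9883 + 2300 = -7583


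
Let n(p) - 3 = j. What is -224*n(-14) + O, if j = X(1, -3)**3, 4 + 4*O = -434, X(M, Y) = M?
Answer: -2011/2 ≈ -1005.5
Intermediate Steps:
O = -219/2 (O = -1 + (1/4)*(-434) = -1 - 217/2 = -219/2 ≈ -109.50)
j = 1 (j = 1**3 = 1)
n(p) = 4 (n(p) = 3 + 1 = 4)
-224*n(-14) + O = -224*4 - 219/2 = -896 - 219/2 = -2011/2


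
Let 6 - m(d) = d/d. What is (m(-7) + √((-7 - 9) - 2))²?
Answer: 7 + 30*I*√2 ≈ 7.0 + 42.426*I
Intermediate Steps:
m(d) = 5 (m(d) = 6 - d/d = 6 - 1*1 = 6 - 1 = 5)
(m(-7) + √((-7 - 9) - 2))² = (5 + √((-7 - 9) - 2))² = (5 + √(-16 - 2))² = (5 + √(-18))² = (5 + 3*I*√2)²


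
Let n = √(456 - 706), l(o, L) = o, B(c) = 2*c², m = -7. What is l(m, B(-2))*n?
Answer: -35*I*√10 ≈ -110.68*I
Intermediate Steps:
n = 5*I*√10 (n = √(-250) = 5*I*√10 ≈ 15.811*I)
l(m, B(-2))*n = -35*I*√10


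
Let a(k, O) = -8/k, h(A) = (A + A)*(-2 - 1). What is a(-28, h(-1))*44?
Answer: 88/7 ≈ 12.571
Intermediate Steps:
h(A) = -6*A (h(A) = (2*A)*(-3) = -6*A)
a(-28, h(-1))*44 = -8/(-28)*44 = -8*(-1/28)*44 = (2/7)*44 = 88/7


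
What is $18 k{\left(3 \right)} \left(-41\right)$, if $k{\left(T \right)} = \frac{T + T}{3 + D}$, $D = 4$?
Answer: $- \frac{4428}{7} \approx -632.57$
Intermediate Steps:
$k{\left(T \right)} = \frac{2 T}{7}$ ($k{\left(T \right)} = \frac{T + T}{3 + 4} = \frac{2 T}{7}$)
$18 k{\left(3 \right)} \left(-41\right) = 18 \cdot \frac{2}{7} \cdot 3 \left(-41\right) = 18 \cdot \frac{6}{7} \left(-41\right) = \frac{108}{7} \left(-41\right) = - \frac{4428}{7}$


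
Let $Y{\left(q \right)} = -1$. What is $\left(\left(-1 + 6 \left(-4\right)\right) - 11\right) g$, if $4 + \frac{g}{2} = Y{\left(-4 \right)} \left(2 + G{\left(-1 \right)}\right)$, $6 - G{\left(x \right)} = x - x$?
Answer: $864$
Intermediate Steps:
$G{\left(x \right)} = 6$ ($G{\left(x \right)} = 6 - \left(x - x\right) = 6 - 0 = 6 + 0 = 6$)
$g = -24$ ($g = -8 + 2 \left(- (2 + 6)\right) = -8 + 2 \left(\left(-1\right) 8\right) = -8 + 2 \left(-8\right) = -8 - 16 = -24$)
$\left(\left(-1 + 6 \left(-4\right)\right) - 11\right) g = \left(\left(-1 + 6 \left(-4\right)\right) - 11\right) \left(-24\right) = \left(\left(-1 - 24\right) - 11\right) \left(-24\right) = \left(-25 - 11\right) \left(-24\right) = \left(-36\right) \left(-24\right) = 864$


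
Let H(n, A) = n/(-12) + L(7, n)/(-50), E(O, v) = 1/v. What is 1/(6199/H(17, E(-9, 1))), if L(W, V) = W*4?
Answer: -593/1859700 ≈ -0.00031887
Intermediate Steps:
L(W, V) = 4*W
H(n, A) = -14/25 - n/12 (H(n, A) = n/(-12) + (4*7)/(-50) = n*(-1/12) + 28*(-1/50) = -n/12 - 14/25 = -14/25 - n/12)
1/(6199/H(17, E(-9, 1))) = 1/(6199/(-14/25 - 1/12*17)) = 1/(6199/(-14/25 - 17/12)) = 1/(6199/(-593/300)) = 1/(6199*(-300/593)) = 1/(-1859700/593) = -593/1859700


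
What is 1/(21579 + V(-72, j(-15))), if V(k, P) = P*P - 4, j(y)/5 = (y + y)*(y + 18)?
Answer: 1/224075 ≈ 4.4628e-6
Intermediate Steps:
j(y) = 10*y*(18 + y) (j(y) = 5*((y + y)*(y + 18)) = 5*((2*y)*(18 + y)) = 5*(2*y*(18 + y)) = 10*y*(18 + y))
V(k, P) = -4 + P² (V(k, P) = P² - 4 = -4 + P²)
1/(21579 + V(-72, j(-15))) = 1/(21579 + (-4 + (10*(-15)*(18 - 15))²)) = 1/(21579 + (-4 + (10*(-15)*3)²)) = 1/(21579 + (-4 + (-450)²)) = 1/(21579 + (-4 + 202500)) = 1/(21579 + 202496) = 1/224075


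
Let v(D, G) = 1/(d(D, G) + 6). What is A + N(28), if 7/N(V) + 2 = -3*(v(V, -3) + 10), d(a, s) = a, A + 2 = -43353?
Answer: -47300543/1091 ≈ -43355.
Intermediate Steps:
A = -43355 (A = -2 - 43353 = -43355)
v(D, G) = 1/(6 + D) (v(D, G) = 1/(D + 6) = 1/(6 + D))
N(V) = 7/(-32 - 3/(6 + V)) (N(V) = 7/(-2 - 3*(1/(6 + V) + 10)) = 7/(-2 - 3*(10 + 1/(6 + V))) = 7/(-2 + (-30 - 3/(6 + V))) = 7/(-32 - 3/(6 + V)))
A + N(28) = -43355 + 7*(-6 - 1*28)/(195 + 32*28) = -43355 + 7*(-6 - 28)/(195 + 896) = -43355 + 7*(-34)/1091 = -43355 + 7*(1/1091)*(-34) = -43355 - 238/1091 = -47300543/1091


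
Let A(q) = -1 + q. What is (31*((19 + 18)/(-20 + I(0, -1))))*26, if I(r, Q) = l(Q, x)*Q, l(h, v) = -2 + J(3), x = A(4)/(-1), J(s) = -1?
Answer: -29822/17 ≈ -1754.2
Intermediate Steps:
x = -3 (x = (-1 + 4)/(-1) = 3*(-1) = -3)
l(h, v) = -3 (l(h, v) = -2 - 1 = -3)
I(r, Q) = -3*Q
(31*((19 + 18)/(-20 + I(0, -1))))*26 = (31*((19 + 18)/(-20 - 3*(-1))))*26 = (31*(37/(-20 + 3)))*26 = (31*(37/(-17)))*26 = (31*(37*(-1/17)))*26 = (31*(-37/17))*26 = -1147/17*26 = -29822/17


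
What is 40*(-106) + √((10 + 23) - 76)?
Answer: -4240 + I*√43 ≈ -4240.0 + 6.5574*I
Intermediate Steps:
40*(-106) + √((10 + 23) - 76) = -4240 + √(33 - 76) = -4240 + √(-43) = -4240 + I*√43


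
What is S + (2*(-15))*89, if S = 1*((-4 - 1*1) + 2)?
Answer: -2673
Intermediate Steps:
S = -3 (S = 1*((-4 - 1) + 2) = 1*(-5 + 2) = 1*(-3) = -3)
S + (2*(-15))*89 = -3 + (2*(-15))*89 = -3 - 30*89 = -3 - 2670 = -2673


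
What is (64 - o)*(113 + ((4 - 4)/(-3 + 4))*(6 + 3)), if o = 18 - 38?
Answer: 9492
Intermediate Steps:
o = -20
(64 - o)*(113 + ((4 - 4)/(-3 + 4))*(6 + 3)) = (64 - 1*(-20))*(113 + ((4 - 4)/(-3 + 4))*(6 + 3)) = (64 + 20)*(113 + (0/1)*9) = 84*(113 + (0*1)*9) = 84*(113 + 0*9) = 84*(113 + 0) = 84*113 = 9492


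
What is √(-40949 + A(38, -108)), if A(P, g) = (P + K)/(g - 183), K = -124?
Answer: I*√3467577243/291 ≈ 202.36*I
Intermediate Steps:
A(P, g) = (-124 + P)/(-183 + g) (A(P, g) = (P - 124)/(g - 183) = (-124 + P)/(-183 + g))
√(-40949 + A(38, -108)) = √(-40949 + (-124 + 38)/(-183 - 108)) = √(-40949 - 86/(-291)) = √(-40949 - 1/291*(-86)) = √(-40949 + 86/291) = √(-11916073/291) = I*√3467577243/291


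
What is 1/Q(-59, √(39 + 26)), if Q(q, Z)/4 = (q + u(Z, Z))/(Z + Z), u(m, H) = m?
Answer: -65/6832 - 59*√65/6832 ≈ -0.079138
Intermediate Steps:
Q(q, Z) = 2*(Z + q)/Z (Q(q, Z) = 4*((q + Z)/(Z + Z)) = 4*((Z + q)/((2*Z))) = 4*((Z + q)*(1/(2*Z))) = 4*((Z + q)/(2*Z)) = 2*(Z + q)/Z)
1/Q(-59, √(39 + 26)) = 1/(2 + 2*(-59)/√(39 + 26)) = 1/(2 + 2*(-59)/√65) = 1/(2 + 2*(-59)*(√65/65)) = 1/(2 - 118*√65/65)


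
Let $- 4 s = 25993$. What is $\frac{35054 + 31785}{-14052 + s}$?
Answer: $- \frac{267356}{82201} \approx -3.2525$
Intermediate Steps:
$s = - \frac{25993}{4}$ ($s = \left(- \frac{1}{4}\right) 25993 = - \frac{25993}{4} \approx -6498.3$)
$\frac{35054 + 31785}{-14052 + s} = \frac{35054 + 31785}{-14052 - \frac{25993}{4}} = \frac{66839}{- \frac{82201}{4}} = 66839 \left(- \frac{4}{82201}\right) = - \frac{267356}{82201}$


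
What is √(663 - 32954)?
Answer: 7*I*√659 ≈ 179.7*I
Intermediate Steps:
√(663 - 32954) = √(-32291) = 7*I*√659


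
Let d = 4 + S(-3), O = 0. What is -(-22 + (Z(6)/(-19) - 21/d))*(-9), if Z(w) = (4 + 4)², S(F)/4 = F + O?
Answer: -31113/152 ≈ -204.69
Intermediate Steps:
S(F) = 4*F (S(F) = 4*(F + 0) = 4*F)
Z(w) = 64 (Z(w) = 8² = 64)
d = -8 (d = 4 + 4*(-3) = 4 - 12 = -8)
-(-22 + (Z(6)/(-19) - 21/d))*(-9) = -(-22 + (64/(-19) - 21/(-8)))*(-9) = -(-22 + (64*(-1/19) - 21*(-⅛)))*(-9) = -(-22 + (-64/19 + 21/8))*(-9) = -(-22 - 113/152)*(-9) = -(-3457)*(-9)/152 = -1*31113/152 = -31113/152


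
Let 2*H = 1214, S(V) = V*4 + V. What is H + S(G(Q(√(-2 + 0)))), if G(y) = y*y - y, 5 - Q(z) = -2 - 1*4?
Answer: 1157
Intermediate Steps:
Q(z) = 11 (Q(z) = 5 - (-2 - 1*4) = 5 - (-2 - 4) = 5 - 1*(-6) = 5 + 6 = 11)
G(y) = y² - y
S(V) = 5*V (S(V) = 4*V + V = 5*V)
H = 607 (H = (½)*1214 = 607)
H + S(G(Q(√(-2 + 0)))) = 607 + 5*(11*(-1 + 11)) = 607 + 5*(11*10) = 607 + 5*110 = 607 + 550 = 1157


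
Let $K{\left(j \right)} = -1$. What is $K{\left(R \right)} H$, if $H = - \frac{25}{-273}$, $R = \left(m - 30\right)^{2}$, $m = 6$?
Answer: $- \frac{25}{273} \approx -0.091575$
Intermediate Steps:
$R = 576$ ($R = \left(6 - 30\right)^{2} = \left(-24\right)^{2} = 576$)
$H = \frac{25}{273}$ ($H = \left(-25\right) \left(- \frac{1}{273}\right) = \frac{25}{273} \approx 0.091575$)
$K{\left(R \right)} H = \left(-1\right) \frac{25}{273} = - \frac{25}{273}$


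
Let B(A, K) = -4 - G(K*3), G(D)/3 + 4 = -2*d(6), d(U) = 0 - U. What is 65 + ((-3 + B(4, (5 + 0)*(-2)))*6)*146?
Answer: -27091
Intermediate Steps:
d(U) = -U
G(D) = 24 (G(D) = -12 + 3*(-(-2)*6) = -12 + 3*(-2*(-6)) = -12 + 3*12 = -12 + 36 = 24)
B(A, K) = -28 (B(A, K) = -4 - 1*24 = -4 - 24 = -28)
65 + ((-3 + B(4, (5 + 0)*(-2)))*6)*146 = 65 + ((-3 - 28)*6)*146 = 65 - 31*6*146 = 65 - 186*146 = 65 - 27156 = -27091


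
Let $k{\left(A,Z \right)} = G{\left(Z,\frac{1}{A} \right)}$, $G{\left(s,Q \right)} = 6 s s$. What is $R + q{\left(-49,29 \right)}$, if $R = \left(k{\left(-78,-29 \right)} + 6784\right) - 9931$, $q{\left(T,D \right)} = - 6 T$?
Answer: $2193$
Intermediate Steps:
$G{\left(s,Q \right)} = 6 s^{2}$
$k{\left(A,Z \right)} = 6 Z^{2}$
$R = 1899$ ($R = \left(6 \left(-29\right)^{2} + 6784\right) - 9931 = \left(6 \cdot 841 + 6784\right) - 9931 = \left(5046 + 6784\right) - 9931 = 11830 - 9931 = 1899$)
$R + q{\left(-49,29 \right)} = 1899 - -294 = 1899 + 294 = 2193$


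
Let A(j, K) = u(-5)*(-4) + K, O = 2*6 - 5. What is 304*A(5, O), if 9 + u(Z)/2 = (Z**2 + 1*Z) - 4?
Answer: -14896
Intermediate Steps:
u(Z) = -26 + 2*Z + 2*Z**2 (u(Z) = -18 + 2*((Z**2 + 1*Z) - 4) = -18 + 2*((Z**2 + Z) - 4) = -18 + 2*((Z + Z**2) - 4) = -18 + 2*(-4 + Z + Z**2) = -18 + (-8 + 2*Z + 2*Z**2) = -26 + 2*Z + 2*Z**2)
O = 7 (O = 12 - 5 = 7)
A(j, K) = -56 + K (A(j, K) = (-26 + 2*(-5) + 2*(-5)**2)*(-4) + K = (-26 - 10 + 2*25)*(-4) + K = (-26 - 10 + 50)*(-4) + K = 14*(-4) + K = -56 + K)
304*A(5, O) = 304*(-56 + 7) = 304*(-49) = -14896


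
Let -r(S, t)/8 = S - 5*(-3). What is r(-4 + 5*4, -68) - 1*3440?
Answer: -3688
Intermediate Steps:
r(S, t) = -120 - 8*S (r(S, t) = -8*(S - 5*(-3)) = -8*(S + 15) = -8*(15 + S) = -120 - 8*S)
r(-4 + 5*4, -68) - 1*3440 = (-120 - 8*(-4 + 5*4)) - 1*3440 = (-120 - 8*(-4 + 20)) - 3440 = (-120 - 8*16) - 3440 = (-120 - 128) - 3440 = -248 - 3440 = -3688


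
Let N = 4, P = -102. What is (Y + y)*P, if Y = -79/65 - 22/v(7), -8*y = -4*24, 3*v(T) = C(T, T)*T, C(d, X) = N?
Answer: -391119/455 ≈ -859.60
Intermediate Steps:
C(d, X) = 4
v(T) = 4*T/3 (v(T) = (4*T)/3 = 4*T/3)
y = 12 (y = -(-1)*24/2 = -⅛*(-96) = 12)
Y = -3251/910 (Y = -79/65 - 22/((4/3)*7) = -79*1/65 - 22/28/3 = -79/65 - 22*3/28 = -79/65 - 33/14 = -3251/910 ≈ -3.5725)
(Y + y)*P = (-3251/910 + 12)*(-102) = (7669/910)*(-102) = -391119/455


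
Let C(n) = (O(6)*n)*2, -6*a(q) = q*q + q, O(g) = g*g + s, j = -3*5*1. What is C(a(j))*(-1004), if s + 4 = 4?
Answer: 2530080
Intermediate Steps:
s = 0 (s = -4 + 4 = 0)
j = -15 (j = -15*1 = -15)
O(g) = g² (O(g) = g*g + 0 = g² + 0 = g²)
a(q) = -q/6 - q²/6 (a(q) = -(q*q + q)/6 = -(q² + q)/6 = -(q + q²)/6 = -q/6 - q²/6)
C(n) = 72*n (C(n) = (6²*n)*2 = (36*n)*2 = 72*n)
C(a(j))*(-1004) = (72*(-⅙*(-15)*(1 - 15)))*(-1004) = (72*(-⅙*(-15)*(-14)))*(-1004) = (72*(-35))*(-1004) = -2520*(-1004) = 2530080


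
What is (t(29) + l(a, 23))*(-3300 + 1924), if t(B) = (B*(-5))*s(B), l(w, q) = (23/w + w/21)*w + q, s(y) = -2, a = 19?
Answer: -10205792/21 ≈ -4.8599e+5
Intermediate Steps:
l(w, q) = q + w*(23/w + w/21) (l(w, q) = (23/w + w*(1/21))*w + q = (23/w + w/21)*w + q = w*(23/w + w/21) + q = q + w*(23/w + w/21))
t(B) = 10*B (t(B) = (B*(-5))*(-2) = -5*B*(-2) = 10*B)
(t(29) + l(a, 23))*(-3300 + 1924) = (10*29 + (23 + 23 + (1/21)*19**2))*(-3300 + 1924) = (290 + (23 + 23 + (1/21)*361))*(-1376) = (290 + (23 + 23 + 361/21))*(-1376) = (290 + 1327/21)*(-1376) = (7417/21)*(-1376) = -10205792/21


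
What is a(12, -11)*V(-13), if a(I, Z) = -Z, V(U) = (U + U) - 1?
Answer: -297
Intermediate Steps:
V(U) = -1 + 2*U (V(U) = 2*U - 1 = -1 + 2*U)
a(12, -11)*V(-13) = (-1*(-11))*(-1 + 2*(-13)) = 11*(-1 - 26) = 11*(-27) = -297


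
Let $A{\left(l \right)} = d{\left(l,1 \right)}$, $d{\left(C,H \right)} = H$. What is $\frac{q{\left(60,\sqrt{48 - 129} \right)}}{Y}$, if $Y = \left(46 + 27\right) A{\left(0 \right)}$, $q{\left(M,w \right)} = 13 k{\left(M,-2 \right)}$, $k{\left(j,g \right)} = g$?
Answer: $- \frac{26}{73} \approx -0.35616$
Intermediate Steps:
$A{\left(l \right)} = 1$
$q{\left(M,w \right)} = -26$ ($q{\left(M,w \right)} = 13 \left(-2\right) = -26$)
$Y = 73$ ($Y = \left(46 + 27\right) 1 = 73 \cdot 1 = 73$)
$\frac{q{\left(60,\sqrt{48 - 129} \right)}}{Y} = - \frac{26}{73}$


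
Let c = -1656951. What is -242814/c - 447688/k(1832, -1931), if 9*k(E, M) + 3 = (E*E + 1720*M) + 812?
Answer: -2222500699070/19724897021 ≈ -112.67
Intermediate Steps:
k(E, M) = 809/9 + E²/9 + 1720*M/9 (k(E, M) = -⅓ + ((E*E + 1720*M) + 812)/9 = -⅓ + ((E² + 1720*M) + 812)/9 = -⅓ + (812 + E² + 1720*M)/9 = -⅓ + (812/9 + E²/9 + 1720*M/9) = 809/9 + E²/9 + 1720*M/9)
-242814/c - 447688/k(1832, -1931) = -242814/(-1656951) - 447688/(809/9 + (⅑)*1832² + (1720/9)*(-1931)) = -242814*(-1/1656951) - 447688/(809/9 + (⅑)*3356224 - 3321320/9) = 80938/552317 - 447688/(809/9 + 3356224/9 - 3321320/9) = 80938/552317 - 447688/35713/9 = 80938/552317 - 447688*9/35713 = 80938/552317 - 4029192/35713 = -2222500699070/19724897021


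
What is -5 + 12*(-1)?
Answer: -17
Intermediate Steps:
-5 + 12*(-1) = -5 - 12 = -17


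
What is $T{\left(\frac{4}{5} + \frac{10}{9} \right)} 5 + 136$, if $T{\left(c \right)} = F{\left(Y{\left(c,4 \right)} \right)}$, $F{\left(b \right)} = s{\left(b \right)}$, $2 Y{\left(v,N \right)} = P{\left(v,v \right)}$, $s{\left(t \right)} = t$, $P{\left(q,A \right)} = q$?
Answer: $\frac{1267}{9} \approx 140.78$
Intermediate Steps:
$Y{\left(v,N \right)} = \frac{v}{2}$
$F{\left(b \right)} = b$
$T{\left(c \right)} = \frac{c}{2}$
$T{\left(\frac{4}{5} + \frac{10}{9} \right)} 5 + 136 = \frac{\frac{4}{5} + \frac{10}{9}}{2} \cdot 5 + 136 = \frac{1}{2} \cdot \frac{86}{45} \cdot 5 + 136 = \frac{43}{45} \cdot 5 + 136 = \frac{43}{9} + 136 = \frac{1267}{9}$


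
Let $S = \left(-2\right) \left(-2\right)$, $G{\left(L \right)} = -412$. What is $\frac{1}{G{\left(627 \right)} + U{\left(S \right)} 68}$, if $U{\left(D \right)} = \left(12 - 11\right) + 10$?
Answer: $\frac{1}{336} \approx 0.0029762$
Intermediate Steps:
$S = 4$
$U{\left(D \right)} = 11$ ($U{\left(D \right)} = 1 + 10 = 11$)
$\frac{1}{G{\left(627 \right)} + U{\left(S \right)} 68} = \frac{1}{-412 + 11 \cdot 68} = \frac{1}{-412 + 748} = \frac{1}{336}$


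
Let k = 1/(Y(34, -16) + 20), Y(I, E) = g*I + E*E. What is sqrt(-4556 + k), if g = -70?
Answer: 5*I*sqrt(201685758)/1052 ≈ 67.498*I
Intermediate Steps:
Y(I, E) = E**2 - 70*I (Y(I, E) = -70*I + E*E = -70*I + E**2 = E**2 - 70*I)
k = -1/2104 (k = 1/(((-16)**2 - 70*34) + 20) = 1/((256 - 2380) + 20) = 1/(-2124 + 20) = 1/(-2104) = -1/2104 ≈ -0.00047529)
sqrt(-4556 + k) = sqrt(-4556 - 1/2104) = sqrt(-9585825/2104) = 5*I*sqrt(201685758)/1052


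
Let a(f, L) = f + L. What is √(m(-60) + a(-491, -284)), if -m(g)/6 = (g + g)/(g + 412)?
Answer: I*√374110/22 ≈ 27.802*I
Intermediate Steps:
a(f, L) = L + f
m(g) = -12*g/(412 + g) (m(g) = -6*(g + g)/(g + 412) = -6*2*g/(412 + g) = -12*g/(412 + g))
√(m(-60) + a(-491, -284)) = √(-12*(-60)/(412 - 60) + (-284 - 491)) = √(-12*(-60)/352 - 775) = √(-12*(-60)*1/352 - 775) = √(45/22 - 775) = √(-17005/22) = I*√374110/22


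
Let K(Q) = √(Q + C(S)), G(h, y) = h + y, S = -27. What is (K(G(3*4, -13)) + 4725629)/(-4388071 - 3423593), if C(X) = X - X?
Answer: -4725629/7811664 - I/7811664 ≈ -0.60495 - 1.2801e-7*I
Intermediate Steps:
C(X) = 0
K(Q) = √Q (K(Q) = √(Q + 0) = √Q)
(K(G(3*4, -13)) + 4725629)/(-4388071 - 3423593) = (√(3*4 - 13) + 4725629)/(-4388071 - 3423593) = (√(12 - 13) + 4725629)/(-7811664) = (√(-1) + 4725629)*(-1/7811664) = (I + 4725629)*(-1/7811664) = (4725629 + I)*(-1/7811664) = -4725629/7811664 - I/7811664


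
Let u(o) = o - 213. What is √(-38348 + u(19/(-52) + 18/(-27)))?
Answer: I*√234611403/78 ≈ 196.37*I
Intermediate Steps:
u(o) = -213 + o
√(-38348 + u(19/(-52) + 18/(-27))) = √(-38348 + (-213 + (19/(-52) + 18/(-27)))) = √(-38348 + (-213 + (19*(-1/52) + 18*(-1/27)))) = √(-38348 + (-213 + (-19/52 - ⅔))) = √(-38348 + (-213 - 161/156)) = √(-38348 - 33389/156) = √(-6015677/156) = I*√234611403/78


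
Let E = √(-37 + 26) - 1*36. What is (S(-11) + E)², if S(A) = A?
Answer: (47 - I*√11)² ≈ 2198.0 - 311.76*I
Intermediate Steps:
E = -36 + I*√11 (E = √(-11) - 36 = I*√11 - 36 = -36 + I*√11 ≈ -36.0 + 3.3166*I)
(S(-11) + E)² = (-11 + (-36 + I*√11))² = (-47 + I*√11)²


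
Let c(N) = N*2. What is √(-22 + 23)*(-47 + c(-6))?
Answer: -59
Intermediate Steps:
c(N) = 2*N
√(-22 + 23)*(-47 + c(-6)) = √(-22 + 23)*(-47 + 2*(-6)) = √1*(-47 - 12) = 1*(-59) = -59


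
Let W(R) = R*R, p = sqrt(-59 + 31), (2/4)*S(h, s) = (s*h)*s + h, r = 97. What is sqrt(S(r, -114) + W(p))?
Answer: sqrt(2521390) ≈ 1587.9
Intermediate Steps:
S(h, s) = 2*h + 2*h*s**2 (S(h, s) = 2*((s*h)*s + h) = 2*((h*s)*s + h) = 2*(h*s**2 + h) = 2*(h + h*s**2) = 2*h + 2*h*s**2)
p = 2*I*sqrt(7) (p = sqrt(-28) = 2*I*sqrt(7) ≈ 5.2915*I)
W(R) = R**2
sqrt(S(r, -114) + W(p)) = sqrt(2*97*(1 + (-114)**2) + (2*I*sqrt(7))**2) = sqrt(2*97*(1 + 12996) - 28) = sqrt(2*97*12997 - 28) = sqrt(2521418 - 28) = sqrt(2521390)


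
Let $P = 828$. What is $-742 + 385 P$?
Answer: $318038$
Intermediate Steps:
$-742 + 385 P = -742 + 385 \cdot 828 = -742 + 318780 = 318038$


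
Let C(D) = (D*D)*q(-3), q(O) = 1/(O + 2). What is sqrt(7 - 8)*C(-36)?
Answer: -1296*I ≈ -1296.0*I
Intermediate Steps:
q(O) = 1/(2 + O)
C(D) = -D**2 (C(D) = (D*D)/(2 - 3) = D**2/(-1) = D**2*(-1) = -D**2)
sqrt(7 - 8)*C(-36) = sqrt(7 - 8)*(-1*(-36)**2) = sqrt(-1)*(-1*1296) = I*(-1296) = -1296*I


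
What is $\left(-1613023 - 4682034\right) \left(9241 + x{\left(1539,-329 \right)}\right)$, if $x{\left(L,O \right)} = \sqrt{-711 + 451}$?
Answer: $-58172621737 - 12590114 i \sqrt{65} \approx -5.8173 \cdot 10^{10} - 1.015 \cdot 10^{8} i$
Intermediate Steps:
$x{\left(L,O \right)} = 2 i \sqrt{65}$ ($x{\left(L,O \right)} = \sqrt{-260} = 2 i \sqrt{65}$)
$\left(-1613023 - 4682034\right) \left(9241 + x{\left(1539,-329 \right)}\right) = \left(-1613023 - 4682034\right) \left(9241 + 2 i \sqrt{65}\right) = - 6295057 \left(9241 + 2 i \sqrt{65}\right) = -58172621737 - 12590114 i \sqrt{65}$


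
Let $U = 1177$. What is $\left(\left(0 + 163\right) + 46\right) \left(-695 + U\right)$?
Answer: $100738$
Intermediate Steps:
$\left(\left(0 + 163\right) + 46\right) \left(-695 + U\right) = \left(\left(0 + 163\right) + 46\right) \left(-695 + 1177\right) = \left(163 + 46\right) 482 = 209 \cdot 482 = 100738$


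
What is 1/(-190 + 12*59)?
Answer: 1/518 ≈ 0.0019305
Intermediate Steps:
1/(-190 + 12*59) = 1/(-190 + 708) = 1/518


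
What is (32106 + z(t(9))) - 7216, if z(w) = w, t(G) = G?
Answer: 24899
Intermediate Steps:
(32106 + z(t(9))) - 7216 = (32106 + 9) - 7216 = 32115 - 7216 = 24899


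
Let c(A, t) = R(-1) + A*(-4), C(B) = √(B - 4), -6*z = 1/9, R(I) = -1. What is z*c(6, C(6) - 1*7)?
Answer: 25/54 ≈ 0.46296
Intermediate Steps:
z = -1/54 (z = -⅙/9 = -⅙*⅑ = -1/54 ≈ -0.018519)
C(B) = √(-4 + B)
c(A, t) = -1 - 4*A (c(A, t) = -1 + A*(-4) = -1 - 4*A)
z*c(6, C(6) - 1*7) = -(-1 - 4*6)/54 = -(-1 - 24)/54 = -1/54*(-25) = 25/54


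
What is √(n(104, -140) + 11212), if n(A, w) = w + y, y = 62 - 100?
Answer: 3*√1226 ≈ 105.04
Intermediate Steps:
y = -38
n(A, w) = -38 + w (n(A, w) = w - 38 = -38 + w)
√(n(104, -140) + 11212) = √((-38 - 140) + 11212) = √(-178 + 11212) = √11034 = 3*√1226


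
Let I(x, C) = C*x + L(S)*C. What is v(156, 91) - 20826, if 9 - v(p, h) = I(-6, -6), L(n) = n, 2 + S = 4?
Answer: -20841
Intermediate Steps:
S = 2 (S = -2 + 4 = 2)
I(x, C) = 2*C + C*x (I(x, C) = C*x + 2*C = 2*C + C*x)
v(p, h) = -15 (v(p, h) = 9 - (-6)*(2 - 6) = 9 - (-6)*(-4) = 9 - 1*24 = 9 - 24 = -15)
v(156, 91) - 20826 = -15 - 20826 = -20841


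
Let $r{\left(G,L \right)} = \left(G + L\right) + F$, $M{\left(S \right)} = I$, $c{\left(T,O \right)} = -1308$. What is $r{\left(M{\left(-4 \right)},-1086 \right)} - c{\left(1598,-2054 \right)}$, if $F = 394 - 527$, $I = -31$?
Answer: $58$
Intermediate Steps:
$M{\left(S \right)} = -31$
$F = -133$
$r{\left(G,L \right)} = -133 + G + L$ ($r{\left(G,L \right)} = \left(G + L\right) - 133 = -133 + G + L$)
$r{\left(M{\left(-4 \right)},-1086 \right)} - c{\left(1598,-2054 \right)} = \left(-133 - 31 - 1086\right) - -1308 = -1250 + 1308 = 58$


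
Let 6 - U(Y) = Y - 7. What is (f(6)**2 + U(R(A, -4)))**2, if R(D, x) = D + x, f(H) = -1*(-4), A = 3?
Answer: 900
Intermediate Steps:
f(H) = 4
U(Y) = 13 - Y (U(Y) = 6 - (Y - 7) = 6 - (-7 + Y) = 6 + (7 - Y) = 13 - Y)
(f(6)**2 + U(R(A, -4)))**2 = (4**2 + (13 - (3 - 4)))**2 = (16 + (13 - 1*(-1)))**2 = (16 + (13 + 1))**2 = (16 + 14)**2 = 30**2 = 900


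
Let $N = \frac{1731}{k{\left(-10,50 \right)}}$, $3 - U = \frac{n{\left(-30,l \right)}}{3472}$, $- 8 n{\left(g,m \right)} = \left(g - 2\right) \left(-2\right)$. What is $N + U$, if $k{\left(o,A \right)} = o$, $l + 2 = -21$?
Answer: $- \frac{184556}{1085} \approx -170.1$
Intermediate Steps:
$l = -23$ ($l = -2 - 21 = -23$)
$n{\left(g,m \right)} = - \frac{1}{2} + \frac{g}{4}$ ($n{\left(g,m \right)} = - \frac{\left(g - 2\right) \left(-2\right)}{8} = - \frac{\left(-2 + g\right) \left(-2\right)}{8} = - \frac{4 - 2 g}{8} = - \frac{1}{2} + \frac{g}{4}$)
$U = \frac{1303}{434}$ ($U = 3 - \frac{- \frac{1}{2} + \frac{1}{4} \left(-30\right)}{3472} = 3 - \left(- \frac{1}{2} - \frac{15}{2}\right) \frac{1}{3472} = 3 - \left(-8\right) \frac{1}{3472} = 3 - - \frac{1}{434} = 3 + \frac{1}{434} = \frac{1303}{434} \approx 3.0023$)
$N = - \frac{1731}{10}$ ($N = \frac{1731}{-10} = 1731 \left(- \frac{1}{10}\right) = - \frac{1731}{10} \approx -173.1$)
$N + U = - \frac{1731}{10} + \frac{1303}{434} = - \frac{184556}{1085}$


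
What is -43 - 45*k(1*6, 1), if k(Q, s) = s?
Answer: -88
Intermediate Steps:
-43 - 45*k(1*6, 1) = -43 - 45*1 = -43 - 45 = -88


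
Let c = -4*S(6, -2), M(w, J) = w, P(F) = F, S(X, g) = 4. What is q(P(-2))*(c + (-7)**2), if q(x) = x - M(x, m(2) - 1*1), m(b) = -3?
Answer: 0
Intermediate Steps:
q(x) = 0 (q(x) = x - x = 0)
c = -16 (c = -4*4 = -16)
q(P(-2))*(c + (-7)**2) = 0*(-16 + (-7)**2) = 0*(-16 + 49) = 0*33 = 0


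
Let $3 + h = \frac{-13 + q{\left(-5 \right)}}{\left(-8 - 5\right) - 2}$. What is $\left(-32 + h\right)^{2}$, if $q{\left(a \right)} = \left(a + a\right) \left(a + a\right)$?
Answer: $\frac{41616}{25} \approx 1664.6$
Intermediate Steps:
$q{\left(a \right)} = 4 a^{2}$ ($q{\left(a \right)} = 2 a 2 a = 4 a^{2}$)
$h = - \frac{44}{5}$ ($h = -3 + \frac{-13 + 4 \left(-5\right)^{2}}{\left(-8 - 5\right) - 2} = -3 + \frac{-13 + 4 \cdot 25}{\left(-8 - 5\right) - 2} = -3 + \frac{-13 + 100}{-13 - 2} = -3 + \frac{87}{-15} = -3 + 87 \left(- \frac{1}{15}\right) = -3 - \frac{29}{5} = - \frac{44}{5} \approx -8.8$)
$\left(-32 + h\right)^{2} = \left(-32 - \frac{44}{5}\right)^{2} = \left(- \frac{204}{5}\right)^{2} = \frac{41616}{25}$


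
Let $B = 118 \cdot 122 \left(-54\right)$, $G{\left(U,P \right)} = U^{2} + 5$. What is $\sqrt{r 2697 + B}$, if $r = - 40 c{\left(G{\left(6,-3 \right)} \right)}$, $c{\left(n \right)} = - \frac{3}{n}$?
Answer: $\frac{12 i \sqrt{8982731}}{41} \approx 877.21 i$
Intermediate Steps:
$G{\left(U,P \right)} = 5 + U^{2}$
$r = \frac{120}{41}$ ($r = - 40 \left(- \frac{3}{5 + 6^{2}}\right) = - 40 \left(- \frac{3}{5 + 36}\right) = - 40 \left(- \frac{3}{41}\right) = - 40 \left(\left(-3\right) \frac{1}{41}\right) = \left(-40\right) \left(- \frac{3}{41}\right) = \frac{120}{41} \approx 2.9268$)
$B = -777384$ ($B = 14396 \left(-54\right) = -777384$)
$\sqrt{r 2697 + B} = \sqrt{\frac{120}{41} \cdot 2697 - 777384} = \sqrt{\frac{323640}{41} - 777384} = \sqrt{- \frac{31549104}{41}} = \frac{12 i \sqrt{8982731}}{41}$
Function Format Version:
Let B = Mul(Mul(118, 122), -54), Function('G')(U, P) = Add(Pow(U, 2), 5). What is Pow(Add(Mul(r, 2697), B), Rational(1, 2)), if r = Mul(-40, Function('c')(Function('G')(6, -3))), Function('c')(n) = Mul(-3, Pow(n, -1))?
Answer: Mul(Rational(12, 41), I, Pow(8982731, Rational(1, 2))) ≈ Mul(877.21, I)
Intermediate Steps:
Function('G')(U, P) = Add(5, Pow(U, 2))
r = Rational(120, 41) (r = Mul(-40, Mul(-3, Pow(Add(5, Pow(6, 2)), -1))) = Mul(-40, Mul(-3, Pow(Add(5, 36), -1))) = Mul(-40, Mul(-3, Pow(41, -1))) = Mul(-40, Mul(-3, Rational(1, 41))) = Mul(-40, Rational(-3, 41)) = Rational(120, 41) ≈ 2.9268)
B = -777384 (B = Mul(14396, -54) = -777384)
Pow(Add(Mul(r, 2697), B), Rational(1, 2)) = Pow(Add(Mul(Rational(120, 41), 2697), -777384), Rational(1, 2)) = Pow(Add(Rational(323640, 41), -777384), Rational(1, 2)) = Pow(Rational(-31549104, 41), Rational(1, 2)) = Mul(Rational(12, 41), I, Pow(8982731, Rational(1, 2)))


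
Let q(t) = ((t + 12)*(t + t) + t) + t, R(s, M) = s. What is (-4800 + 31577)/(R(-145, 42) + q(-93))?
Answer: 26777/14735 ≈ 1.8172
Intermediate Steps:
q(t) = 2*t + 2*t*(12 + t) (q(t) = ((12 + t)*(2*t) + t) + t = (2*t*(12 + t) + t) + t = (t + 2*t*(12 + t)) + t = 2*t + 2*t*(12 + t))
(-4800 + 31577)/(R(-145, 42) + q(-93)) = (-4800 + 31577)/(-145 + 2*(-93)*(13 - 93)) = 26777/(-145 + 2*(-93)*(-80)) = 26777/(-145 + 14880) = 26777/14735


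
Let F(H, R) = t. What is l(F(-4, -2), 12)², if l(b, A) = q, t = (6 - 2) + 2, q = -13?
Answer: 169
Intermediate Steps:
t = 6 (t = 4 + 2 = 6)
F(H, R) = 6
l(b, A) = -13
l(F(-4, -2), 12)² = (-13)² = 169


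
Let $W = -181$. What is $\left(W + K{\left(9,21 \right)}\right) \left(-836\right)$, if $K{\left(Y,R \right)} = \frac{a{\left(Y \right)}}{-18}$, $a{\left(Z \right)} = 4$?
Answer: $\frac{1363516}{9} \approx 1.515 \cdot 10^{5}$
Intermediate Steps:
$K{\left(Y,R \right)} = - \frac{2}{9}$ ($K{\left(Y,R \right)} = \frac{4}{-18} = 4 \left(- \frac{1}{18}\right) = - \frac{2}{9}$)
$\left(W + K{\left(9,21 \right)}\right) \left(-836\right) = \left(-181 - \frac{2}{9}\right) \left(-836\right) = \left(- \frac{1631}{9}\right) \left(-836\right) = \frac{1363516}{9}$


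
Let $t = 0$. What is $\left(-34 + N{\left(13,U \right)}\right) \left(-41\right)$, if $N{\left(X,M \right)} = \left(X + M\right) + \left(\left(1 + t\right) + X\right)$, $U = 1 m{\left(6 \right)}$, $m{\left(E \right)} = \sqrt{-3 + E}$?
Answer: $287 - 41 \sqrt{3} \approx 215.99$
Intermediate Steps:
$U = \sqrt{3}$ ($U = 1 \sqrt{-3 + 6} = 1 \sqrt{3} = \sqrt{3} \approx 1.732$)
$N{\left(X,M \right)} = 1 + M + 2 X$ ($N{\left(X,M \right)} = \left(X + M\right) + \left(\left(1 + 0\right) + X\right) = \left(M + X\right) + \left(1 + X\right) = 1 + M + 2 X$)
$\left(-34 + N{\left(13,U \right)}\right) \left(-41\right) = \left(-34 + \left(1 + \sqrt{3} + 2 \cdot 13\right)\right) \left(-41\right) = \left(-34 + \left(1 + \sqrt{3} + 26\right)\right) \left(-41\right) = \left(-34 + \left(27 + \sqrt{3}\right)\right) \left(-41\right) = \left(-7 + \sqrt{3}\right) \left(-41\right) = 287 - 41 \sqrt{3}$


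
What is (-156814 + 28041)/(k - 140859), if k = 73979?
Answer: 128773/66880 ≈ 1.9254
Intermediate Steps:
(-156814 + 28041)/(k - 140859) = (-156814 + 28041)/(73979 - 140859) = -128773/(-66880) = -128773*(-1/66880) = 128773/66880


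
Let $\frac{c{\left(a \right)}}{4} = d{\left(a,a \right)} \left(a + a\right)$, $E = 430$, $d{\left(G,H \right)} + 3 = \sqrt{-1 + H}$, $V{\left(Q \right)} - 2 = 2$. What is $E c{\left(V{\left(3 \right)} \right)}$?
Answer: $-41280 + 13760 \sqrt{3} \approx -17447.0$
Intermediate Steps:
$V{\left(Q \right)} = 4$ ($V{\left(Q \right)} = 2 + 2 = 4$)
$d{\left(G,H \right)} = -3 + \sqrt{-1 + H}$
$c{\left(a \right)} = 8 a \left(-3 + \sqrt{-1 + a}\right)$ ($c{\left(a \right)} = 4 \left(-3 + \sqrt{-1 + a}\right) \left(a + a\right) = 4 \left(-3 + \sqrt{-1 + a}\right) 2 a = 4 \cdot 2 a \left(-3 + \sqrt{-1 + a}\right) = 8 a \left(-3 + \sqrt{-1 + a}\right)$)
$E c{\left(V{\left(3 \right)} \right)} = 430 \cdot 8 \cdot 4 \left(-3 + \sqrt{-1 + 4}\right) = 430 \cdot 8 \cdot 4 \left(-3 + \sqrt{3}\right) = 430 \left(-96 + 32 \sqrt{3}\right) = -41280 + 13760 \sqrt{3}$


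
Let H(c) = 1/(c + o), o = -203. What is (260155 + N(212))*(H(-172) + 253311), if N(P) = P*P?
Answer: 28981849490776/375 ≈ 7.7285e+10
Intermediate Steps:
H(c) = 1/(-203 + c) (H(c) = 1/(c - 203) = 1/(-203 + c))
N(P) = P²
(260155 + N(212))*(H(-172) + 253311) = (260155 + 212²)*(1/(-203 - 172) + 253311) = (260155 + 44944)*(1/(-375) + 253311) = 305099*(-1/375 + 253311) = 305099*(94991624/375) = 28981849490776/375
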